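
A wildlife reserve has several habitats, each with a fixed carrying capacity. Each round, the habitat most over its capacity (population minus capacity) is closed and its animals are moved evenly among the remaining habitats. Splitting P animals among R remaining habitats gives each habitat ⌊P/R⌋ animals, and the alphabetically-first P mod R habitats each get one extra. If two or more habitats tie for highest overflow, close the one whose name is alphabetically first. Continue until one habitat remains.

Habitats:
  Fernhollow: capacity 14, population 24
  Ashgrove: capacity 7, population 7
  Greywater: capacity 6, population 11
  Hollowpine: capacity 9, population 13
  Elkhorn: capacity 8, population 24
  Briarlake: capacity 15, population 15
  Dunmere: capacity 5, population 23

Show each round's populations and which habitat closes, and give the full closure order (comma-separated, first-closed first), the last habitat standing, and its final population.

Round 1: Ashgrove=7 Briarlake=15 Dunmere=23 Elkhorn=24 Fernhollow=24 Greywater=11 Hollowpine=13 → close Dunmere (overflow 18)
  23÷6 = 3 each, +1 to first 5
Round 2: Ashgrove=11 Briarlake=19 Elkhorn=28 Fernhollow=28 Greywater=15 Hollowpine=16 → close Elkhorn (overflow 20)
  28÷5 = 5 each, +1 to first 3
Round 3: Ashgrove=17 Briarlake=25 Fernhollow=34 Greywater=20 Hollowpine=21 → close Fernhollow (overflow 20)
  34÷4 = 8 each, +1 to first 2
Round 4: Ashgrove=26 Briarlake=34 Greywater=28 Hollowpine=29 → close Greywater (overflow 22)
  28÷3 = 9 each, +1 to first 1
Round 5: Ashgrove=36 Briarlake=43 Hollowpine=38 → close Ashgrove (overflow 29)
  36÷2 = 18 each, +1 to first 0
Round 6: Briarlake=61 Hollowpine=56 → close Hollowpine (overflow 47)
  56÷1 = 56 each, +1 to first 0

Closure order: Dunmere, Elkhorn, Fernhollow, Greywater, Ashgrove, Hollowpine
Last habitat: Briarlake with 117 animals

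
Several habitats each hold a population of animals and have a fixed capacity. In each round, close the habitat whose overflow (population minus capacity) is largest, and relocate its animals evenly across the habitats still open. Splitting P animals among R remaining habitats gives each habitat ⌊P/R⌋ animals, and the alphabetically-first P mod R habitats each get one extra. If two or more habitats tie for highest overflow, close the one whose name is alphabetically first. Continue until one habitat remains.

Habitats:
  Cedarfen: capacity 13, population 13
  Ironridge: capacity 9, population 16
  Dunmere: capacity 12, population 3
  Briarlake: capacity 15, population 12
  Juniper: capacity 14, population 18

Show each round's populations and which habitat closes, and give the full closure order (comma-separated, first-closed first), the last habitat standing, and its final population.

Round 1: Briarlake=12 Cedarfen=13 Dunmere=3 Ironridge=16 Juniper=18 → close Ironridge (overflow 7)
  16÷4 = 4 each, +1 to first 0
Round 2: Briarlake=16 Cedarfen=17 Dunmere=7 Juniper=22 → close Juniper (overflow 8)
  22÷3 = 7 each, +1 to first 1
Round 3: Briarlake=24 Cedarfen=24 Dunmere=14 → close Cedarfen (overflow 11)
  24÷2 = 12 each, +1 to first 0
Round 4: Briarlake=36 Dunmere=26 → close Briarlake (overflow 21)
  36÷1 = 36 each, +1 to first 0

Closure order: Ironridge, Juniper, Cedarfen, Briarlake
Last habitat: Dunmere with 62 animals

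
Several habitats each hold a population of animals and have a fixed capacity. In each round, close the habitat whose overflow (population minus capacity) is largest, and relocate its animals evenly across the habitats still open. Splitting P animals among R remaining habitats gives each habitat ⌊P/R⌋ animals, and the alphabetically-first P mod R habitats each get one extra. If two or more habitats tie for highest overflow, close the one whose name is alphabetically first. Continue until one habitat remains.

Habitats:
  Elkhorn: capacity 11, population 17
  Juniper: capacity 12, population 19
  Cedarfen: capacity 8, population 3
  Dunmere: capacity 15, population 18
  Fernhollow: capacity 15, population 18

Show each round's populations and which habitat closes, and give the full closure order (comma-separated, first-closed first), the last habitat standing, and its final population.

Closure order: Juniper, Elkhorn, Dunmere, Fernhollow
Last habitat: Cedarfen with 75 animals

Round 1: Cedarfen=3 Dunmere=18 Elkhorn=17 Fernhollow=18 Juniper=19 → close Juniper (overflow 7)
  19÷4 = 4 each, +1 to first 3
Round 2: Cedarfen=8 Dunmere=23 Elkhorn=22 Fernhollow=22 → close Elkhorn (overflow 11)
  22÷3 = 7 each, +1 to first 1
Round 3: Cedarfen=16 Dunmere=30 Fernhollow=29 → close Dunmere (overflow 15)
  30÷2 = 15 each, +1 to first 0
Round 4: Cedarfen=31 Fernhollow=44 → close Fernhollow (overflow 29)
  44÷1 = 44 each, +1 to first 0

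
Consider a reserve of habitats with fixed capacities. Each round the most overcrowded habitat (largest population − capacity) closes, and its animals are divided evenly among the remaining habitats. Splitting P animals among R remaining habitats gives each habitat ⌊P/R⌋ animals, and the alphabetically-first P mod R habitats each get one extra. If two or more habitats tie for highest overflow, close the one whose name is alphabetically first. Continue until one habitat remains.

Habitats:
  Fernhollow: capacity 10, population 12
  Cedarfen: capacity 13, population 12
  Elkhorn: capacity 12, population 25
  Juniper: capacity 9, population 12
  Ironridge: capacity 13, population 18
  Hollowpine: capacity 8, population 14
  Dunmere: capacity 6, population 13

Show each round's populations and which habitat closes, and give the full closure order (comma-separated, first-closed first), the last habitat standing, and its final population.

Closure order: Elkhorn, Dunmere, Hollowpine, Ironridge, Fernhollow, Cedarfen
Last habitat: Juniper with 106 animals

Round 1: Cedarfen=12 Dunmere=13 Elkhorn=25 Fernhollow=12 Hollowpine=14 Ironridge=18 Juniper=12 → close Elkhorn (overflow 13)
  25÷6 = 4 each, +1 to first 1
Round 2: Cedarfen=17 Dunmere=17 Fernhollow=16 Hollowpine=18 Ironridge=22 Juniper=16 → close Dunmere (overflow 11)
  17÷5 = 3 each, +1 to first 2
Round 3: Cedarfen=21 Fernhollow=20 Hollowpine=21 Ironridge=25 Juniper=19 → close Hollowpine (overflow 13)
  21÷4 = 5 each, +1 to first 1
Round 4: Cedarfen=27 Fernhollow=25 Ironridge=30 Juniper=24 → close Ironridge (overflow 17)
  30÷3 = 10 each, +1 to first 0
Round 5: Cedarfen=37 Fernhollow=35 Juniper=34 → close Fernhollow (overflow 25)
  35÷2 = 17 each, +1 to first 1
Round 6: Cedarfen=55 Juniper=51 → close Cedarfen (overflow 42)
  55÷1 = 55 each, +1 to first 0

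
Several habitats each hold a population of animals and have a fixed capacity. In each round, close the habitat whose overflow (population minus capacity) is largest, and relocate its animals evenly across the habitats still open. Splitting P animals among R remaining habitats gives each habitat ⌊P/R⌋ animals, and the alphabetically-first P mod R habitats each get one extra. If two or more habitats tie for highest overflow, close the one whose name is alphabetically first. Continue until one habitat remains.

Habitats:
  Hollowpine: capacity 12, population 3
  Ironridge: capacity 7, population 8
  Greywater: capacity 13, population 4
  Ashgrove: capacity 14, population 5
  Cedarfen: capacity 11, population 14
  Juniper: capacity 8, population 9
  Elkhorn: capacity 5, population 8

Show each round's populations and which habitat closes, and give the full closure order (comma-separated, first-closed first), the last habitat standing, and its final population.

Round 1: Ashgrove=5 Cedarfen=14 Elkhorn=8 Greywater=4 Hollowpine=3 Ironridge=8 Juniper=9 → close Cedarfen (overflow 3)
  14÷6 = 2 each, +1 to first 2
Round 2: Ashgrove=8 Elkhorn=11 Greywater=6 Hollowpine=5 Ironridge=10 Juniper=11 → close Elkhorn (overflow 6)
  11÷5 = 2 each, +1 to first 1
Round 3: Ashgrove=11 Greywater=8 Hollowpine=7 Ironridge=12 Juniper=13 → close Ironridge (overflow 5)
  12÷4 = 3 each, +1 to first 0
Round 4: Ashgrove=14 Greywater=11 Hollowpine=10 Juniper=16 → close Juniper (overflow 8)
  16÷3 = 5 each, +1 to first 1
Round 5: Ashgrove=20 Greywater=16 Hollowpine=15 → close Ashgrove (overflow 6)
  20÷2 = 10 each, +1 to first 0
Round 6: Greywater=26 Hollowpine=25 → close Greywater (overflow 13)
  26÷1 = 26 each, +1 to first 0

Closure order: Cedarfen, Elkhorn, Ironridge, Juniper, Ashgrove, Greywater
Last habitat: Hollowpine with 51 animals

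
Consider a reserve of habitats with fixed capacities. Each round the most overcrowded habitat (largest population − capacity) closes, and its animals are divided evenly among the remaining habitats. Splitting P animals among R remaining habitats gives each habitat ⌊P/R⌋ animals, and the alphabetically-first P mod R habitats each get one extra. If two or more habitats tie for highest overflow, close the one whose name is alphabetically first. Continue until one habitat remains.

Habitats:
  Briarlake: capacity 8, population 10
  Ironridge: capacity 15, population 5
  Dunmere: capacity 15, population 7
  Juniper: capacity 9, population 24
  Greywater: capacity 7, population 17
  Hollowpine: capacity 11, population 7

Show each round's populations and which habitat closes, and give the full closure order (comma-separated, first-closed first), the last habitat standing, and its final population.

Closure order: Juniper, Greywater, Briarlake, Hollowpine, Dunmere
Last habitat: Ironridge with 70 animals

Round 1: Briarlake=10 Dunmere=7 Greywater=17 Hollowpine=7 Ironridge=5 Juniper=24 → close Juniper (overflow 15)
  24÷5 = 4 each, +1 to first 4
Round 2: Briarlake=15 Dunmere=12 Greywater=22 Hollowpine=12 Ironridge=9 → close Greywater (overflow 15)
  22÷4 = 5 each, +1 to first 2
Round 3: Briarlake=21 Dunmere=18 Hollowpine=17 Ironridge=14 → close Briarlake (overflow 13)
  21÷3 = 7 each, +1 to first 0
Round 4: Dunmere=25 Hollowpine=24 Ironridge=21 → close Hollowpine (overflow 13)
  24÷2 = 12 each, +1 to first 0
Round 5: Dunmere=37 Ironridge=33 → close Dunmere (overflow 22)
  37÷1 = 37 each, +1 to first 0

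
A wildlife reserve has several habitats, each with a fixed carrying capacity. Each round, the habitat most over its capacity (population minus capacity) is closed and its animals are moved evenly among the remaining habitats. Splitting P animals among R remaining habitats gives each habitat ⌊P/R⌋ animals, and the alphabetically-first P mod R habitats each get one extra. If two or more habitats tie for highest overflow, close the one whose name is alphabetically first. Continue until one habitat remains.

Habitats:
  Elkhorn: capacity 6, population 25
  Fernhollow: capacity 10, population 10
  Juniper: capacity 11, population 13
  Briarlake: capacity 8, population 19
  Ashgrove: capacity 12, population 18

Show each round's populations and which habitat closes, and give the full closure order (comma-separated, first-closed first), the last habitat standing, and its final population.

Round 1: Ashgrove=18 Briarlake=19 Elkhorn=25 Fernhollow=10 Juniper=13 → close Elkhorn (overflow 19)
  25÷4 = 6 each, +1 to first 1
Round 2: Ashgrove=25 Briarlake=25 Fernhollow=16 Juniper=19 → close Briarlake (overflow 17)
  25÷3 = 8 each, +1 to first 1
Round 3: Ashgrove=34 Fernhollow=24 Juniper=27 → close Ashgrove (overflow 22)
  34÷2 = 17 each, +1 to first 0
Round 4: Fernhollow=41 Juniper=44 → close Juniper (overflow 33)
  44÷1 = 44 each, +1 to first 0

Closure order: Elkhorn, Briarlake, Ashgrove, Juniper
Last habitat: Fernhollow with 85 animals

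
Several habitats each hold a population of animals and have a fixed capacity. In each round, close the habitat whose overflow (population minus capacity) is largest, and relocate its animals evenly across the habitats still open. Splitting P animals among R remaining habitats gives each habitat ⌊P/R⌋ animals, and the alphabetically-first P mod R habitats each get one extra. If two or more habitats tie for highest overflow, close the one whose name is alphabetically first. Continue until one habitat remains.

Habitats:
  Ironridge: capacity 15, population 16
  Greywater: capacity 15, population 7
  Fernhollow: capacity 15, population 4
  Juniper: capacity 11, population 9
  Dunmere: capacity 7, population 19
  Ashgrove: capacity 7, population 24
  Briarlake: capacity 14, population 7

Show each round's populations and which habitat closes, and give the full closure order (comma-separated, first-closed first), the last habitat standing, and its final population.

Closure order: Ashgrove, Dunmere, Ironridge, Juniper, Briarlake, Greywater
Last habitat: Fernhollow with 86 animals

Round 1: Ashgrove=24 Briarlake=7 Dunmere=19 Fernhollow=4 Greywater=7 Ironridge=16 Juniper=9 → close Ashgrove (overflow 17)
  24÷6 = 4 each, +1 to first 0
Round 2: Briarlake=11 Dunmere=23 Fernhollow=8 Greywater=11 Ironridge=20 Juniper=13 → close Dunmere (overflow 16)
  23÷5 = 4 each, +1 to first 3
Round 3: Briarlake=16 Fernhollow=13 Greywater=16 Ironridge=24 Juniper=17 → close Ironridge (overflow 9)
  24÷4 = 6 each, +1 to first 0
Round 4: Briarlake=22 Fernhollow=19 Greywater=22 Juniper=23 → close Juniper (overflow 12)
  23÷3 = 7 each, +1 to first 2
Round 5: Briarlake=30 Fernhollow=27 Greywater=29 → close Briarlake (overflow 16)
  30÷2 = 15 each, +1 to first 0
Round 6: Fernhollow=42 Greywater=44 → close Greywater (overflow 29)
  44÷1 = 44 each, +1 to first 0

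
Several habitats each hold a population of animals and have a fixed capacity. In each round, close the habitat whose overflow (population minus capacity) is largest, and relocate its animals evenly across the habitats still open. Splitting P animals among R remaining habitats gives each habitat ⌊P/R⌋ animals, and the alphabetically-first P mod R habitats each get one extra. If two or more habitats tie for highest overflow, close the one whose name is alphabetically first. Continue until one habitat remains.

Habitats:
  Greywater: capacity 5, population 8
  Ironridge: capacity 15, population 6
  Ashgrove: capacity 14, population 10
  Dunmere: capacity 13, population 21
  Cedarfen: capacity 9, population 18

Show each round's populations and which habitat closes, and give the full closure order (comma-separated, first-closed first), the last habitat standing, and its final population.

Round 1: Ashgrove=10 Cedarfen=18 Dunmere=21 Greywater=8 Ironridge=6 → close Cedarfen (overflow 9)
  18÷4 = 4 each, +1 to first 2
Round 2: Ashgrove=15 Dunmere=26 Greywater=12 Ironridge=10 → close Dunmere (overflow 13)
  26÷3 = 8 each, +1 to first 2
Round 3: Ashgrove=24 Greywater=21 Ironridge=18 → close Greywater (overflow 16)
  21÷2 = 10 each, +1 to first 1
Round 4: Ashgrove=35 Ironridge=28 → close Ashgrove (overflow 21)
  35÷1 = 35 each, +1 to first 0

Closure order: Cedarfen, Dunmere, Greywater, Ashgrove
Last habitat: Ironridge with 63 animals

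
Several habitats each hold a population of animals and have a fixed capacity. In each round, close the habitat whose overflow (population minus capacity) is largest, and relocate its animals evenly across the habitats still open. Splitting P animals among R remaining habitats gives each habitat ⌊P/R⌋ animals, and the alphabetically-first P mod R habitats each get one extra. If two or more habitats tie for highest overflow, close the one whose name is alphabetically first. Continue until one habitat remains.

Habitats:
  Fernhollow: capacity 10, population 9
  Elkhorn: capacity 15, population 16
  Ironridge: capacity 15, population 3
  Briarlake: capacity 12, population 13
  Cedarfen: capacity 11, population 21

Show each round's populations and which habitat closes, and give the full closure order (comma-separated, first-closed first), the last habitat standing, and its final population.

Closure order: Cedarfen, Briarlake, Elkhorn, Fernhollow
Last habitat: Ironridge with 62 animals

Round 1: Briarlake=13 Cedarfen=21 Elkhorn=16 Fernhollow=9 Ironridge=3 → close Cedarfen (overflow 10)
  21÷4 = 5 each, +1 to first 1
Round 2: Briarlake=19 Elkhorn=21 Fernhollow=14 Ironridge=8 → close Briarlake (overflow 7)
  19÷3 = 6 each, +1 to first 1
Round 3: Elkhorn=28 Fernhollow=20 Ironridge=14 → close Elkhorn (overflow 13)
  28÷2 = 14 each, +1 to first 0
Round 4: Fernhollow=34 Ironridge=28 → close Fernhollow (overflow 24)
  34÷1 = 34 each, +1 to first 0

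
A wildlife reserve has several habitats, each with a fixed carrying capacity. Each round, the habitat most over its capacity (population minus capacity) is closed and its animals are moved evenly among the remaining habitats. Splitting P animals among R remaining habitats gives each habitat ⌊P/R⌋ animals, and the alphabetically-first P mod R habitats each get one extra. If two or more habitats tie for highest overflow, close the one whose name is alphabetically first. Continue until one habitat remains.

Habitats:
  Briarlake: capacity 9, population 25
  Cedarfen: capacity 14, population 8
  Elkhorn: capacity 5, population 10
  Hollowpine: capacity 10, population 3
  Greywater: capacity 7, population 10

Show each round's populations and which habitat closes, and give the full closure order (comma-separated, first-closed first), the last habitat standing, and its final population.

Round 1: Briarlake=25 Cedarfen=8 Elkhorn=10 Greywater=10 Hollowpine=3 → close Briarlake (overflow 16)
  25÷4 = 6 each, +1 to first 1
Round 2: Cedarfen=15 Elkhorn=16 Greywater=16 Hollowpine=9 → close Elkhorn (overflow 11)
  16÷3 = 5 each, +1 to first 1
Round 3: Cedarfen=21 Greywater=21 Hollowpine=14 → close Greywater (overflow 14)
  21÷2 = 10 each, +1 to first 1
Round 4: Cedarfen=32 Hollowpine=24 → close Cedarfen (overflow 18)
  32÷1 = 32 each, +1 to first 0

Closure order: Briarlake, Elkhorn, Greywater, Cedarfen
Last habitat: Hollowpine with 56 animals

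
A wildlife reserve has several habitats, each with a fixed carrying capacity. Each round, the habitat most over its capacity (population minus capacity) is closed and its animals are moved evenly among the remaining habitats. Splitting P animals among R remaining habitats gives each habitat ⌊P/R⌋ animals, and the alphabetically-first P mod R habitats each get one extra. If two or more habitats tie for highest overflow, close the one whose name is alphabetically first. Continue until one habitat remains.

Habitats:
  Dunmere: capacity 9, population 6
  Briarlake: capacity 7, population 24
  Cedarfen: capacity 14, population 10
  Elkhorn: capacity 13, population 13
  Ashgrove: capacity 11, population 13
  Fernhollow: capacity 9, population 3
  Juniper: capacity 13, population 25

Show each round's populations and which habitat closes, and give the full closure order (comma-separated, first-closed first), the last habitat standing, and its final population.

Round 1: Ashgrove=13 Briarlake=24 Cedarfen=10 Dunmere=6 Elkhorn=13 Fernhollow=3 Juniper=25 → close Briarlake (overflow 17)
  24÷6 = 4 each, +1 to first 0
Round 2: Ashgrove=17 Cedarfen=14 Dunmere=10 Elkhorn=17 Fernhollow=7 Juniper=29 → close Juniper (overflow 16)
  29÷5 = 5 each, +1 to first 4
Round 3: Ashgrove=23 Cedarfen=20 Dunmere=16 Elkhorn=23 Fernhollow=12 → close Ashgrove (overflow 12)
  23÷4 = 5 each, +1 to first 3
Round 4: Cedarfen=26 Dunmere=22 Elkhorn=29 Fernhollow=17 → close Elkhorn (overflow 16)
  29÷3 = 9 each, +1 to first 2
Round 5: Cedarfen=36 Dunmere=32 Fernhollow=26 → close Dunmere (overflow 23)
  32÷2 = 16 each, +1 to first 0
Round 6: Cedarfen=52 Fernhollow=42 → close Cedarfen (overflow 38)
  52÷1 = 52 each, +1 to first 0

Closure order: Briarlake, Juniper, Ashgrove, Elkhorn, Dunmere, Cedarfen
Last habitat: Fernhollow with 94 animals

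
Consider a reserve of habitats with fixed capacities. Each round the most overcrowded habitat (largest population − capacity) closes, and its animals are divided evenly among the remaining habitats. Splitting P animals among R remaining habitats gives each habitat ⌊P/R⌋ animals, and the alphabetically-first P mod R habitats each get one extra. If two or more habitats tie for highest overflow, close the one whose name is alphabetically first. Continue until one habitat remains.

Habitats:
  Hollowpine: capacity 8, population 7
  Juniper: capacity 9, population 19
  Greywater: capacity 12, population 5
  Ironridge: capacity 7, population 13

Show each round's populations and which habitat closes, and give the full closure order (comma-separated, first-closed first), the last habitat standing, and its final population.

Round 1: Greywater=5 Hollowpine=7 Ironridge=13 Juniper=19 → close Juniper (overflow 10)
  19÷3 = 6 each, +1 to first 1
Round 2: Greywater=12 Hollowpine=13 Ironridge=19 → close Ironridge (overflow 12)
  19÷2 = 9 each, +1 to first 1
Round 3: Greywater=22 Hollowpine=22 → close Hollowpine (overflow 14)
  22÷1 = 22 each, +1 to first 0

Closure order: Juniper, Ironridge, Hollowpine
Last habitat: Greywater with 44 animals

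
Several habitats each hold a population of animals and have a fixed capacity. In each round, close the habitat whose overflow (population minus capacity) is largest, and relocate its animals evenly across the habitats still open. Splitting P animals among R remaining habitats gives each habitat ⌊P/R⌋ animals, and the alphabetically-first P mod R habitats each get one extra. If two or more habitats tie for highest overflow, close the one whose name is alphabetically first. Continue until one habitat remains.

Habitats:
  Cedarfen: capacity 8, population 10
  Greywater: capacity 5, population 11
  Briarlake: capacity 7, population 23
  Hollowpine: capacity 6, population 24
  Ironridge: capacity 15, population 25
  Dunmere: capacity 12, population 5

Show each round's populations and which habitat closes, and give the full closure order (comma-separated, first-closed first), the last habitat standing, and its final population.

Round 1: Briarlake=23 Cedarfen=10 Dunmere=5 Greywater=11 Hollowpine=24 Ironridge=25 → close Hollowpine (overflow 18)
  24÷5 = 4 each, +1 to first 4
Round 2: Briarlake=28 Cedarfen=15 Dunmere=10 Greywater=16 Ironridge=29 → close Briarlake (overflow 21)
  28÷4 = 7 each, +1 to first 0
Round 3: Cedarfen=22 Dunmere=17 Greywater=23 Ironridge=36 → close Ironridge (overflow 21)
  36÷3 = 12 each, +1 to first 0
Round 4: Cedarfen=34 Dunmere=29 Greywater=35 → close Greywater (overflow 30)
  35÷2 = 17 each, +1 to first 1
Round 5: Cedarfen=52 Dunmere=46 → close Cedarfen (overflow 44)
  52÷1 = 52 each, +1 to first 0

Closure order: Hollowpine, Briarlake, Ironridge, Greywater, Cedarfen
Last habitat: Dunmere with 98 animals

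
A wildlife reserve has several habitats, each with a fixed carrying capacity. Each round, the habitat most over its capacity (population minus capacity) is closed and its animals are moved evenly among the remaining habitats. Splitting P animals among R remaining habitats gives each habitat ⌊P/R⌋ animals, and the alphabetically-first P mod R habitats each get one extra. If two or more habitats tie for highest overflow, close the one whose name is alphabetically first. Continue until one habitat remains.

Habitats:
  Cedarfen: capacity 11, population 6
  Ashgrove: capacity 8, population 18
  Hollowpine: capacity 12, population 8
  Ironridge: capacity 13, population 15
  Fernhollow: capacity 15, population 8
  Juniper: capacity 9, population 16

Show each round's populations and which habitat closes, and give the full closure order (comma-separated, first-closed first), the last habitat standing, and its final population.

Closure order: Ashgrove, Juniper, Ironridge, Cedarfen, Hollowpine
Last habitat: Fernhollow with 71 animals

Round 1: Ashgrove=18 Cedarfen=6 Fernhollow=8 Hollowpine=8 Ironridge=15 Juniper=16 → close Ashgrove (overflow 10)
  18÷5 = 3 each, +1 to first 3
Round 2: Cedarfen=10 Fernhollow=12 Hollowpine=12 Ironridge=18 Juniper=19 → close Juniper (overflow 10)
  19÷4 = 4 each, +1 to first 3
Round 3: Cedarfen=15 Fernhollow=17 Hollowpine=17 Ironridge=22 → close Ironridge (overflow 9)
  22÷3 = 7 each, +1 to first 1
Round 4: Cedarfen=23 Fernhollow=24 Hollowpine=24 → close Cedarfen (overflow 12)
  23÷2 = 11 each, +1 to first 1
Round 5: Fernhollow=36 Hollowpine=35 → close Hollowpine (overflow 23)
  35÷1 = 35 each, +1 to first 0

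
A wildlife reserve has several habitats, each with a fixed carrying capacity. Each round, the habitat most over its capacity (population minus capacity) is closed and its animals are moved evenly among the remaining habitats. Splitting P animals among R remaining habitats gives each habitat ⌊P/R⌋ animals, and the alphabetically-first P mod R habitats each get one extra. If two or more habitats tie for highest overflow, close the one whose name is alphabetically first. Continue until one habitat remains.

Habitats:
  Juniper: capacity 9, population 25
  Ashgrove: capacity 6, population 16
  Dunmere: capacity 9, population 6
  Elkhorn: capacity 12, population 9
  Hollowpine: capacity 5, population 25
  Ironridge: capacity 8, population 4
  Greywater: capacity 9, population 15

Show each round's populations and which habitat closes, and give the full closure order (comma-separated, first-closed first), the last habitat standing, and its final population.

Closure order: Hollowpine, Juniper, Ashgrove, Greywater, Dunmere, Elkhorn
Last habitat: Ironridge with 100 animals

Round 1: Ashgrove=16 Dunmere=6 Elkhorn=9 Greywater=15 Hollowpine=25 Ironridge=4 Juniper=25 → close Hollowpine (overflow 20)
  25÷6 = 4 each, +1 to first 1
Round 2: Ashgrove=21 Dunmere=10 Elkhorn=13 Greywater=19 Ironridge=8 Juniper=29 → close Juniper (overflow 20)
  29÷5 = 5 each, +1 to first 4
Round 3: Ashgrove=27 Dunmere=16 Elkhorn=19 Greywater=25 Ironridge=13 → close Ashgrove (overflow 21)
  27÷4 = 6 each, +1 to first 3
Round 4: Dunmere=23 Elkhorn=26 Greywater=32 Ironridge=19 → close Greywater (overflow 23)
  32÷3 = 10 each, +1 to first 2
Round 5: Dunmere=34 Elkhorn=37 Ironridge=29 → close Dunmere (overflow 25)
  34÷2 = 17 each, +1 to first 0
Round 6: Elkhorn=54 Ironridge=46 → close Elkhorn (overflow 42)
  54÷1 = 54 each, +1 to first 0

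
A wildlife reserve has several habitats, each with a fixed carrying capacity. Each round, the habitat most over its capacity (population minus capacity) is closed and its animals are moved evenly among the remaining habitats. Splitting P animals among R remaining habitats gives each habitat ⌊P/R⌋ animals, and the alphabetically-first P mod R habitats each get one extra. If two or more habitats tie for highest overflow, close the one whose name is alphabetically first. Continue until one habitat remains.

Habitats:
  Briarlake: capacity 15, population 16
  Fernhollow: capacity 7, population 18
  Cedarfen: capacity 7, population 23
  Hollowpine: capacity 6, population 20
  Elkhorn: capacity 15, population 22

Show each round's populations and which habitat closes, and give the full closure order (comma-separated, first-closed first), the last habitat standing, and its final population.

Round 1: Briarlake=16 Cedarfen=23 Elkhorn=22 Fernhollow=18 Hollowpine=20 → close Cedarfen (overflow 16)
  23÷4 = 5 each, +1 to first 3
Round 2: Briarlake=22 Elkhorn=28 Fernhollow=24 Hollowpine=25 → close Hollowpine (overflow 19)
  25÷3 = 8 each, +1 to first 1
Round 3: Briarlake=31 Elkhorn=36 Fernhollow=32 → close Fernhollow (overflow 25)
  32÷2 = 16 each, +1 to first 0
Round 4: Briarlake=47 Elkhorn=52 → close Elkhorn (overflow 37)
  52÷1 = 52 each, +1 to first 0

Closure order: Cedarfen, Hollowpine, Fernhollow, Elkhorn
Last habitat: Briarlake with 99 animals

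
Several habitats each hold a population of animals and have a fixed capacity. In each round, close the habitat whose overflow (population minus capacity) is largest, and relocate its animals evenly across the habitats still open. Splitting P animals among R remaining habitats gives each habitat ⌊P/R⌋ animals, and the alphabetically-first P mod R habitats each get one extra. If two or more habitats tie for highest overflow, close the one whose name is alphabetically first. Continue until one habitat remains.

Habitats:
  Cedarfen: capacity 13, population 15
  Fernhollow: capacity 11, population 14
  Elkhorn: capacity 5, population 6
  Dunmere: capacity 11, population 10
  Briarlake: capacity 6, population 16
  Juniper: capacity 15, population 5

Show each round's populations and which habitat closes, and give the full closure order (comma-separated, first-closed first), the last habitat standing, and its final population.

Round 1: Briarlake=16 Cedarfen=15 Dunmere=10 Elkhorn=6 Fernhollow=14 Juniper=5 → close Briarlake (overflow 10)
  16÷5 = 3 each, +1 to first 1
Round 2: Cedarfen=19 Dunmere=13 Elkhorn=9 Fernhollow=17 Juniper=8 → close Cedarfen (overflow 6)
  19÷4 = 4 each, +1 to first 3
Round 3: Dunmere=18 Elkhorn=14 Fernhollow=22 Juniper=12 → close Fernhollow (overflow 11)
  22÷3 = 7 each, +1 to first 1
Round 4: Dunmere=26 Elkhorn=21 Juniper=19 → close Elkhorn (overflow 16)
  21÷2 = 10 each, +1 to first 1
Round 5: Dunmere=37 Juniper=29 → close Dunmere (overflow 26)
  37÷1 = 37 each, +1 to first 0

Closure order: Briarlake, Cedarfen, Fernhollow, Elkhorn, Dunmere
Last habitat: Juniper with 66 animals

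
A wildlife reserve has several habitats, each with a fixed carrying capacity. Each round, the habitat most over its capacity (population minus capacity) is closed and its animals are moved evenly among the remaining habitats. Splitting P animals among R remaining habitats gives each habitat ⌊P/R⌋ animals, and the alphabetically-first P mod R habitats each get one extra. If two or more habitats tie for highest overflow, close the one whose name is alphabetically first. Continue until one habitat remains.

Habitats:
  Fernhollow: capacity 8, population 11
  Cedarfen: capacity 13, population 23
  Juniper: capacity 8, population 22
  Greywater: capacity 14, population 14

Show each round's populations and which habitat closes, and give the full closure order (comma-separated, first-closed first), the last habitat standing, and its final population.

Round 1: Cedarfen=23 Fernhollow=11 Greywater=14 Juniper=22 → close Juniper (overflow 14)
  22÷3 = 7 each, +1 to first 1
Round 2: Cedarfen=31 Fernhollow=18 Greywater=21 → close Cedarfen (overflow 18)
  31÷2 = 15 each, +1 to first 1
Round 3: Fernhollow=34 Greywater=36 → close Fernhollow (overflow 26)
  34÷1 = 34 each, +1 to first 0

Closure order: Juniper, Cedarfen, Fernhollow
Last habitat: Greywater with 70 animals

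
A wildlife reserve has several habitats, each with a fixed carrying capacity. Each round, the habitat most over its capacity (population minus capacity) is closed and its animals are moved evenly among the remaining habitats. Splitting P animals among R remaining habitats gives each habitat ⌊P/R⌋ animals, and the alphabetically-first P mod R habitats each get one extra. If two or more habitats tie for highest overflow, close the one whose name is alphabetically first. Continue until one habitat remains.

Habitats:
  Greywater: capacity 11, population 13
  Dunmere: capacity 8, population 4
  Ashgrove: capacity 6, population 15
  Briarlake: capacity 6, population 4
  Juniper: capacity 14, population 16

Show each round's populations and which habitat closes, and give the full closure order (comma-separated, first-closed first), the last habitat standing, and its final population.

Round 1: Ashgrove=15 Briarlake=4 Dunmere=4 Greywater=13 Juniper=16 → close Ashgrove (overflow 9)
  15÷4 = 3 each, +1 to first 3
Round 2: Briarlake=8 Dunmere=8 Greywater=17 Juniper=19 → close Greywater (overflow 6)
  17÷3 = 5 each, +1 to first 2
Round 3: Briarlake=14 Dunmere=14 Juniper=24 → close Juniper (overflow 10)
  24÷2 = 12 each, +1 to first 0
Round 4: Briarlake=26 Dunmere=26 → close Briarlake (overflow 20)
  26÷1 = 26 each, +1 to first 0

Closure order: Ashgrove, Greywater, Juniper, Briarlake
Last habitat: Dunmere with 52 animals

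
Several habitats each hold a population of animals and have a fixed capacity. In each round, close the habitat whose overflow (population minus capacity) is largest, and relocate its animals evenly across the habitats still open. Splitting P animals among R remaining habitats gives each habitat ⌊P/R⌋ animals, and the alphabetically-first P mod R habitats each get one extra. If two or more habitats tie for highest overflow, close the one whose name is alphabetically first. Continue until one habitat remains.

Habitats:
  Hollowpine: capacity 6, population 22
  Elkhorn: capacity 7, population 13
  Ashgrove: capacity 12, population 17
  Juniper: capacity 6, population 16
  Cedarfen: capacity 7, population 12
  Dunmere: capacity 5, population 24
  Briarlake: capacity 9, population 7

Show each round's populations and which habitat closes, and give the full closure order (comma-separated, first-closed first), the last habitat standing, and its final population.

Round 1: Ashgrove=17 Briarlake=7 Cedarfen=12 Dunmere=24 Elkhorn=13 Hollowpine=22 Juniper=16 → close Dunmere (overflow 19)
  24÷6 = 4 each, +1 to first 0
Round 2: Ashgrove=21 Briarlake=11 Cedarfen=16 Elkhorn=17 Hollowpine=26 Juniper=20 → close Hollowpine (overflow 20)
  26÷5 = 5 each, +1 to first 1
Round 3: Ashgrove=27 Briarlake=16 Cedarfen=21 Elkhorn=22 Juniper=25 → close Juniper (overflow 19)
  25÷4 = 6 each, +1 to first 1
Round 4: Ashgrove=34 Briarlake=22 Cedarfen=27 Elkhorn=28 → close Ashgrove (overflow 22)
  34÷3 = 11 each, +1 to first 1
Round 5: Briarlake=34 Cedarfen=38 Elkhorn=39 → close Elkhorn (overflow 32)
  39÷2 = 19 each, +1 to first 1
Round 6: Briarlake=54 Cedarfen=57 → close Cedarfen (overflow 50)
  57÷1 = 57 each, +1 to first 0

Closure order: Dunmere, Hollowpine, Juniper, Ashgrove, Elkhorn, Cedarfen
Last habitat: Briarlake with 111 animals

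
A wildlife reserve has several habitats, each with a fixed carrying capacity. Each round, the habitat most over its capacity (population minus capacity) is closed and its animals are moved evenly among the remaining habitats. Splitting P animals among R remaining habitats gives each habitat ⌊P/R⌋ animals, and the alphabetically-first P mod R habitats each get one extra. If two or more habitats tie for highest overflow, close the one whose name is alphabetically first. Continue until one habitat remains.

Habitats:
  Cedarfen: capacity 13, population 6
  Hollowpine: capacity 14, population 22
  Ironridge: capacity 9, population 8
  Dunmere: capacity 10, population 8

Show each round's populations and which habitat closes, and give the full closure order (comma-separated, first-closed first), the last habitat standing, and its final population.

Round 1: Cedarfen=6 Dunmere=8 Hollowpine=22 Ironridge=8 → close Hollowpine (overflow 8)
  22÷3 = 7 each, +1 to first 1
Round 2: Cedarfen=14 Dunmere=15 Ironridge=15 → close Ironridge (overflow 6)
  15÷2 = 7 each, +1 to first 1
Round 3: Cedarfen=22 Dunmere=22 → close Dunmere (overflow 12)
  22÷1 = 22 each, +1 to first 0

Closure order: Hollowpine, Ironridge, Dunmere
Last habitat: Cedarfen with 44 animals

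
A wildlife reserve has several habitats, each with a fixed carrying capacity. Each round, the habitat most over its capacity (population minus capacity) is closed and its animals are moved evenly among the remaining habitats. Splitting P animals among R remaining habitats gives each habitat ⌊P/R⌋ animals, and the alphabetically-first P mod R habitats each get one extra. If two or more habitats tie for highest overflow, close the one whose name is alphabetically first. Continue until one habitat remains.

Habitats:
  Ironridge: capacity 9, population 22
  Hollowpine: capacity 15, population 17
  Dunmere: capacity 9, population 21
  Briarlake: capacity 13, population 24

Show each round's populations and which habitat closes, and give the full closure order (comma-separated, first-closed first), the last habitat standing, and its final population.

Closure order: Ironridge, Briarlake, Dunmere
Last habitat: Hollowpine with 84 animals

Round 1: Briarlake=24 Dunmere=21 Hollowpine=17 Ironridge=22 → close Ironridge (overflow 13)
  22÷3 = 7 each, +1 to first 1
Round 2: Briarlake=32 Dunmere=28 Hollowpine=24 → close Briarlake (overflow 19)
  32÷2 = 16 each, +1 to first 0
Round 3: Dunmere=44 Hollowpine=40 → close Dunmere (overflow 35)
  44÷1 = 44 each, +1 to first 0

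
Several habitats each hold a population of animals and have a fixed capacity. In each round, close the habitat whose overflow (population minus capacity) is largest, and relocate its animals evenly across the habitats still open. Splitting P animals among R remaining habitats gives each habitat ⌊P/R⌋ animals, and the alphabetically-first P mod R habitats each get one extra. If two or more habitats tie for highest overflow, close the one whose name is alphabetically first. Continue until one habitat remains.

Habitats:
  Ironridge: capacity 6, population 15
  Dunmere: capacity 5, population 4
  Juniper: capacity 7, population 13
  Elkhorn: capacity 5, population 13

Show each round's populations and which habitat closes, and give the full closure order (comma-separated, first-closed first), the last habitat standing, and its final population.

Round 1: Dunmere=4 Elkhorn=13 Ironridge=15 Juniper=13 → close Ironridge (overflow 9)
  15÷3 = 5 each, +1 to first 0
Round 2: Dunmere=9 Elkhorn=18 Juniper=18 → close Elkhorn (overflow 13)
  18÷2 = 9 each, +1 to first 0
Round 3: Dunmere=18 Juniper=27 → close Juniper (overflow 20)
  27÷1 = 27 each, +1 to first 0

Closure order: Ironridge, Elkhorn, Juniper
Last habitat: Dunmere with 45 animals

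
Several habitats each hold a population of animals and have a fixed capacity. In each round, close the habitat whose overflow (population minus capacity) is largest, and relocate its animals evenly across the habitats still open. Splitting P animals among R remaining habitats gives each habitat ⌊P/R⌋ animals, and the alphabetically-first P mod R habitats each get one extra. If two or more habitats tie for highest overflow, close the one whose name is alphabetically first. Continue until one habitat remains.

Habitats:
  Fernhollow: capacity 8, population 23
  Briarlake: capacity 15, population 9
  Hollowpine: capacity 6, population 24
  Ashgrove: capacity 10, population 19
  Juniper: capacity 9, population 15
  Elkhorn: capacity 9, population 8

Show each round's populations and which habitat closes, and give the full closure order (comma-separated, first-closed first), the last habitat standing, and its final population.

Round 1: Ashgrove=19 Briarlake=9 Elkhorn=8 Fernhollow=23 Hollowpine=24 Juniper=15 → close Hollowpine (overflow 18)
  24÷5 = 4 each, +1 to first 4
Round 2: Ashgrove=24 Briarlake=14 Elkhorn=13 Fernhollow=28 Juniper=19 → close Fernhollow (overflow 20)
  28÷4 = 7 each, +1 to first 0
Round 3: Ashgrove=31 Briarlake=21 Elkhorn=20 Juniper=26 → close Ashgrove (overflow 21)
  31÷3 = 10 each, +1 to first 1
Round 4: Briarlake=32 Elkhorn=30 Juniper=36 → close Juniper (overflow 27)
  36÷2 = 18 each, +1 to first 0
Round 5: Briarlake=50 Elkhorn=48 → close Elkhorn (overflow 39)
  48÷1 = 48 each, +1 to first 0

Closure order: Hollowpine, Fernhollow, Ashgrove, Juniper, Elkhorn
Last habitat: Briarlake with 98 animals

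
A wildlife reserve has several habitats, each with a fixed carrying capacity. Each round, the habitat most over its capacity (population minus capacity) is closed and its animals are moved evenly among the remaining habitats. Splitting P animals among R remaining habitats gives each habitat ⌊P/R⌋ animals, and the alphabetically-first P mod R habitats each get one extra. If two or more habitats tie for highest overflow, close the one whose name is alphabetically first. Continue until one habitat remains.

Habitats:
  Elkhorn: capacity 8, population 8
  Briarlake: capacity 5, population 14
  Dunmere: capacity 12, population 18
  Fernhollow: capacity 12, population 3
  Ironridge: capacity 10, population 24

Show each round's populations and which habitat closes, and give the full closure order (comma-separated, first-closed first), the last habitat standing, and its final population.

Round 1: Briarlake=14 Dunmere=18 Elkhorn=8 Fernhollow=3 Ironridge=24 → close Ironridge (overflow 14)
  24÷4 = 6 each, +1 to first 0
Round 2: Briarlake=20 Dunmere=24 Elkhorn=14 Fernhollow=9 → close Briarlake (overflow 15)
  20÷3 = 6 each, +1 to first 2
Round 3: Dunmere=31 Elkhorn=21 Fernhollow=15 → close Dunmere (overflow 19)
  31÷2 = 15 each, +1 to first 1
Round 4: Elkhorn=37 Fernhollow=30 → close Elkhorn (overflow 29)
  37÷1 = 37 each, +1 to first 0

Closure order: Ironridge, Briarlake, Dunmere, Elkhorn
Last habitat: Fernhollow with 67 animals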